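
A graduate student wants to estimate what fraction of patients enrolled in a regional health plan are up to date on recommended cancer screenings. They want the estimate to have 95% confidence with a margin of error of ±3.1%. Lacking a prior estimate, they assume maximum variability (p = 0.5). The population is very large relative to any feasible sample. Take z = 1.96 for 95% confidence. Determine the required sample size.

With p = 0.5, p(1−p) = 0.25.
n = z²·p(1−p)/E² = 1.96² × 0.2500 / 0.031² = 3.8416 × 0.2500 / 0.000961 ≈ 999.38.
Rounding up gives n = 1000.

1000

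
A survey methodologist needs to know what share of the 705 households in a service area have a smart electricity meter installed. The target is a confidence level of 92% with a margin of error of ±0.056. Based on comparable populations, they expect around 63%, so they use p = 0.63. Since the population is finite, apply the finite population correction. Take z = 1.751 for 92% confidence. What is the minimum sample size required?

173

Unadjusted: n₀ = 1.751² × 0.63 × 0.37 / 0.056² ≈ 227.90, so n₀ = 228.
Finite population correction with N = 705: n = n₀ / (1 + (n₀−1)/N) = 228 / (1 + 227/705) = 228 / 1.3220 ≈ 172.47.
Rounding up, n = 173.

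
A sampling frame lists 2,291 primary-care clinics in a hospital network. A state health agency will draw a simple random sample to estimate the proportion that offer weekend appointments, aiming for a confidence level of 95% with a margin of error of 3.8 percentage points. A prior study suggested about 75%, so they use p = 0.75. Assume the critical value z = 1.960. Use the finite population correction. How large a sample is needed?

Unadjusted: n₀ = 1.960² × 0.75 × 0.25 / 0.038² ≈ 498.82, so n₀ = 499.
Finite population correction with N = 2,291: n = n₀ / (1 + (n₀−1)/N) = 499 / (1 + 498/2291) = 499 / 1.2174 ≈ 409.90.
Rounding up, n = 410.

410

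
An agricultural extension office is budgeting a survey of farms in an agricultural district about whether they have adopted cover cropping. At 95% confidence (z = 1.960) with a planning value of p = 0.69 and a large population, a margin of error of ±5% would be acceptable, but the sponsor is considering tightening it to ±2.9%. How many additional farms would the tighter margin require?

At ±5%: n = 1.960² × 0.2139 / 0.050² ≈ 328.69 → 329.
At ±2.9%: n = 1.960² × 0.2139 / 0.029² ≈ 977.07 → 978.
Additional respondents: 978 − 329 = 649.

649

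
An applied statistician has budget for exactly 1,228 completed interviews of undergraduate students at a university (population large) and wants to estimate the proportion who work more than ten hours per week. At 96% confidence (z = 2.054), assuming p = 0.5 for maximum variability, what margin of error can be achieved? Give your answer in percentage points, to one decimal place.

2.9

SE(p̂) = √[p(1−p)/n] = √[0.2500/1228] = 0.01427.
E = z × SE = 2.054 × 0.01427 = 0.02931, or 2.9 percentage points.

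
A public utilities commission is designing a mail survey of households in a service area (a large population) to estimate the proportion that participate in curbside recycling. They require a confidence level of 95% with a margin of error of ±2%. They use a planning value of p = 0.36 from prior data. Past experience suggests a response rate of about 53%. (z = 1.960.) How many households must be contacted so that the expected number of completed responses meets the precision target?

4176

Completed interviews needed: n₀ = 1.960² × 0.2304 / 0.020² ≈ 2212.76 → 2213.
At a 53% response rate, contacts needed = 2213 / 0.53 ≈ 4175.47 → 4176.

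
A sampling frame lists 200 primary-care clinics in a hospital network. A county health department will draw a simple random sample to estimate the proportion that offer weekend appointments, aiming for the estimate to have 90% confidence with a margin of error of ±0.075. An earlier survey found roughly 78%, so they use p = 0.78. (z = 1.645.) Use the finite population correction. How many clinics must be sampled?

Unadjusted: n₀ = 1.645² × 0.78 × 0.22 / 0.075² ≈ 82.55, so n₀ = 83.
Finite population correction with N = 200: n = n₀ / (1 + (n₀−1)/N) = 83 / (1 + 82/200) = 83 / 1.4100 ≈ 58.87.
Rounding up, n = 59.

59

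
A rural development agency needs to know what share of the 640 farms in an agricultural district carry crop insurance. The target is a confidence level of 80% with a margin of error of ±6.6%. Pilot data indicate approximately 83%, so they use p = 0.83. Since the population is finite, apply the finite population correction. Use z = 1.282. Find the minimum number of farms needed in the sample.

Unadjusted: n₀ = 1.282² × 0.83 × 0.17 / 0.066² ≈ 53.24, so n₀ = 54.
Finite population correction with N = 640: n = n₀ / (1 + (n₀−1)/N) = 54 / (1 + 53/640) = 54 / 1.0828 ≈ 49.87.
Rounding up, n = 50.

50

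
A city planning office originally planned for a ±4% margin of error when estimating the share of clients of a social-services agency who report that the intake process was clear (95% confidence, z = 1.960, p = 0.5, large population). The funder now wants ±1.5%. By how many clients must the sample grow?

At ±4%: n = 1.960² × 0.2500 / 0.040² ≈ 600.25 → 601.
At ±1.5%: n = 1.960² × 0.2500 / 0.015² ≈ 4268.44 → 4269.
Additional respondents: 4269 − 601 = 3668.

3668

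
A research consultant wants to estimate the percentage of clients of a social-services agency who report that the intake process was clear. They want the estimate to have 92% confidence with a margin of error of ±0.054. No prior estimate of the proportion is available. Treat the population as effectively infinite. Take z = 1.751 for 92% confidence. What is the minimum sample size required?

With no prior estimate, use p = 0.5, giving p(1−p) = 0.25.
n = z²·p(1−p)/E² = 1.751² × 0.2500 / 0.054² = 3.0660 × 0.2500 / 0.002916 ≈ 262.86.
Rounding up gives n = 263.

263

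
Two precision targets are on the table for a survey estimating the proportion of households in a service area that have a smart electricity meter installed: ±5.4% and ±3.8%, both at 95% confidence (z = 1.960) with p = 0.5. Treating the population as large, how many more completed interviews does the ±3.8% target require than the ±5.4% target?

At ±5.4%: n = 1.960² × 0.2500 / 0.054² ≈ 329.36 → 330.
At ±3.8%: n = 1.960² × 0.2500 / 0.038² ≈ 665.10 → 666.
Additional respondents: 666 − 330 = 336.

336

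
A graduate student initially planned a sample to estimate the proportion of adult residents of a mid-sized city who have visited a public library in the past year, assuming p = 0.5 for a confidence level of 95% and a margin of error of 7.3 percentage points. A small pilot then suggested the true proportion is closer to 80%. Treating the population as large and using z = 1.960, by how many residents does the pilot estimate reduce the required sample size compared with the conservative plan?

Conservative (p = 0.5): n = 1.960² × 0.25 / 0.073² ≈ 180.22 → 181.
Using p = 0.80: p(1−p) = 0.1600, so n = 1.960² × 0.1600 / 0.073² ≈ 115.34 → 116.
Reduction: 181 − 116 = 65.

65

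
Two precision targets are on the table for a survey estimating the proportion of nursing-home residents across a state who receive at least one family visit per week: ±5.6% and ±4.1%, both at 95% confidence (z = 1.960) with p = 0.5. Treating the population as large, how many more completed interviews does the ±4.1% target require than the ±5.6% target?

265

At ±5.6%: n = 1.960² × 0.2500 / 0.056² ≈ 306.25 → 307.
At ±4.1%: n = 1.960² × 0.2500 / 0.041² ≈ 571.33 → 572.
Additional respondents: 572 − 307 = 265.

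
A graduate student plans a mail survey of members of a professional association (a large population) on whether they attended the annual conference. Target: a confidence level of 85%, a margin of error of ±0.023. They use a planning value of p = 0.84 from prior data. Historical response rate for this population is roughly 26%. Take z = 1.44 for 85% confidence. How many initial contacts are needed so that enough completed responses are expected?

2027

Completed interviews needed: n₀ = 1.44² × 0.1344 / 0.023² ≈ 526.83 → 527.
At a 26% response rate, contacts needed = 527 / 0.26 ≈ 2026.92 → 2027.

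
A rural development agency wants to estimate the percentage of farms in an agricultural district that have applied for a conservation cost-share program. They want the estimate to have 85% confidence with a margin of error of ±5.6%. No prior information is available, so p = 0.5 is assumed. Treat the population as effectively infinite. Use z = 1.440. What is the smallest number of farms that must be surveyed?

With p = 0.5, p(1−p) = 0.25.
n = z²·p(1−p)/E² = 1.440² × 0.2500 / 0.056² = 2.0736 × 0.2500 / 0.003136 ≈ 165.31.
Rounding up gives n = 166.

166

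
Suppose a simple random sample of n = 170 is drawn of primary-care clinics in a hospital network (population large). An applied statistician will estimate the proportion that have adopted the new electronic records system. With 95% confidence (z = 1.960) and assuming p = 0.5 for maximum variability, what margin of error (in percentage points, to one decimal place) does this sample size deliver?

SE(p̂) = √[p(1−p)/n] = √[0.2500/170] = 0.03835.
E = z × SE = 1.960 × 0.03835 = 0.07516, or 7.5 percentage points.

7.5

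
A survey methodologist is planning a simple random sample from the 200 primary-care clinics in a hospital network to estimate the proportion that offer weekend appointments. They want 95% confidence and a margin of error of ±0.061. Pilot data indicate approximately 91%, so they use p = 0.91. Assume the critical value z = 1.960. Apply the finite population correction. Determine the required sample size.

60

Unadjusted: n₀ = 1.960² × 0.91 × 0.09 / 0.061² ≈ 84.55, so n₀ = 85.
Finite population correction with N = 200: n = n₀ / (1 + (n₀−1)/N) = 85 / (1 + 84/200) = 85 / 1.4200 ≈ 59.86.
Rounding up, n = 60.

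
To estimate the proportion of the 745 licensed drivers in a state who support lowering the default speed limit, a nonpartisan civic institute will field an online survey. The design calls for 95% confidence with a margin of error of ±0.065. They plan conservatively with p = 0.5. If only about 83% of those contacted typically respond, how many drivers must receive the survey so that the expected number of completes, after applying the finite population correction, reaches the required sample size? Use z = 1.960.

Completed interviews needed (unadjusted): n₀ = 1.960² × 0.2500 / 0.065² ≈ 227.31 → 228.
FPC for N = 745: n = 228 / (1 + 227/745) = 228 / 1.3047 ≈ 174.75 → 175.
At an 83% response rate, contacts needed = 175 / 0.83 ≈ 210.84 → 211.

211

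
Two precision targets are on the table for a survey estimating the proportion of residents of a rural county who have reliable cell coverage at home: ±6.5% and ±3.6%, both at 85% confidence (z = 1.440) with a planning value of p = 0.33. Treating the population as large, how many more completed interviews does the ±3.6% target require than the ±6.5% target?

245

At ±6.5%: n = 1.440² × 0.2211 / 0.065² ≈ 108.51 → 109.
At ±3.6%: n = 1.440² × 0.2211 / 0.036² ≈ 353.76 → 354.
Additional respondents: 354 − 109 = 245.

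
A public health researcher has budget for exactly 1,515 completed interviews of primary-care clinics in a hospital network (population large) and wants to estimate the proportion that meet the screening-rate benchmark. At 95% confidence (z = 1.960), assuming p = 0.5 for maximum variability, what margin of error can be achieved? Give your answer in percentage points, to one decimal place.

2.5

SE(p̂) = √[p(1−p)/n] = √[0.2500/1515] = 0.01285.
E = z × SE = 1.960 × 0.01285 = 0.02518, or 2.5 percentage points.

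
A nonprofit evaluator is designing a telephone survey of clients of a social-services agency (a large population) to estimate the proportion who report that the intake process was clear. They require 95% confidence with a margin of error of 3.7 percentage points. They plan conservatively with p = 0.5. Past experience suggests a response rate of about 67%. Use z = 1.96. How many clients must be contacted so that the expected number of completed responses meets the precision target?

Completed interviews needed: n₀ = 1.96² × 0.2500 / 0.037² ≈ 701.53 → 702.
At a 67% response rate, contacts needed = 702 / 0.67 ≈ 1047.76 → 1048.

1048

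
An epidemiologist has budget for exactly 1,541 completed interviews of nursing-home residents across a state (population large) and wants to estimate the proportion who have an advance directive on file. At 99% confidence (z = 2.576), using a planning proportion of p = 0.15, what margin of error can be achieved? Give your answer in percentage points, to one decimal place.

2.3

SE(p̂) = √[p(1−p)/n] = √[0.1275/1541] = 0.00910.
E = z × SE = 2.576 × 0.00910 = 0.02343, or 2.3 percentage points.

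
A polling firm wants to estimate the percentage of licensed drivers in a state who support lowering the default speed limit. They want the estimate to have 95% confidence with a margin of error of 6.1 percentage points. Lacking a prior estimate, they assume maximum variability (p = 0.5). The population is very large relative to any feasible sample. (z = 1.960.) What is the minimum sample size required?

With p = 0.5, p(1−p) = 0.25.
n = z²·p(1−p)/E² = 1.960² × 0.2500 / 0.061² = 3.8416 × 0.2500 / 0.003721 ≈ 258.10.
Rounding up gives n = 259.

259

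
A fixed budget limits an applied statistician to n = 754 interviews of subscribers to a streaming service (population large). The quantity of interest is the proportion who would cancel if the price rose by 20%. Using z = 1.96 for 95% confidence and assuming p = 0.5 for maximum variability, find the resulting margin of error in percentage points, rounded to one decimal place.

3.6

SE(p̂) = √[p(1−p)/n] = √[0.2500/754] = 0.01821.
E = z × SE = 1.96 × 0.01821 = 0.03569, or 3.6 percentage points.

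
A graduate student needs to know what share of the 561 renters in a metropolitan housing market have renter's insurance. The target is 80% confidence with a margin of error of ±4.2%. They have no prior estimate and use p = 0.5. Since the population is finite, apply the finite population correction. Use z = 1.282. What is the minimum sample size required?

165

Unadjusted: n₀ = 1.282² × 0.50 × 0.50 / 0.042² ≈ 232.93, so n₀ = 233.
Finite population correction with N = 561: n = n₀ / (1 + (n₀−1)/N) = 233 / (1 + 232/561) = 233 / 1.4135 ≈ 164.83.
Rounding up, n = 165.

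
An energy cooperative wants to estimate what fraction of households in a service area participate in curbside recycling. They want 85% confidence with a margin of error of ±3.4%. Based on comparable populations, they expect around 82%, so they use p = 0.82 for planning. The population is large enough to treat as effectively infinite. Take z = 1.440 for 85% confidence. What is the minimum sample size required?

265

With p = 0.82, p(1−p) = 0.1476.
n = z²·p(1−p)/E² = 1.440² × 0.1476 / 0.034² = 2.0736 × 0.1476 / 0.001156 ≈ 264.76.
Rounding up gives n = 265.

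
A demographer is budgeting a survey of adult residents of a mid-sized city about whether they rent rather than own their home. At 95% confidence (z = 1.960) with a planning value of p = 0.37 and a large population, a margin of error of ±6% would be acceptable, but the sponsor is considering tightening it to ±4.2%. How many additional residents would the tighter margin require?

259

At ±6%: n = 1.960² × 0.2331 / 0.060² ≈ 248.74 → 249.
At ±4.2%: n = 1.960² × 0.2331 / 0.042² ≈ 507.64 → 508.
Additional respondents: 508 − 249 = 259.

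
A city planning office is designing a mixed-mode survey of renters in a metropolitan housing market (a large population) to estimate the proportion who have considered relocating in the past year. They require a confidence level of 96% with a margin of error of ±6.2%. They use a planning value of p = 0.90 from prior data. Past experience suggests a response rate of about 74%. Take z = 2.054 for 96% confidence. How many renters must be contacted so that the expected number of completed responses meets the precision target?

Completed interviews needed: n₀ = 2.054² × 0.0900 / 0.062² ≈ 98.78 → 99.
At a 74% response rate, contacts needed = 99 / 0.74 ≈ 133.78 → 134.

134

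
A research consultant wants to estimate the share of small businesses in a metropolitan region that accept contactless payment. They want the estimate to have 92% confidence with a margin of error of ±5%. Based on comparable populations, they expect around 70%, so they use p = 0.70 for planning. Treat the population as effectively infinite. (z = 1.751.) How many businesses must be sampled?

258

With p = 0.70, p(1−p) = 0.2100.
n = z²·p(1−p)/E² = 1.751² × 0.2100 / 0.050² = 3.0660 × 0.2100 / 0.002500 ≈ 257.54.
Rounding up gives n = 258.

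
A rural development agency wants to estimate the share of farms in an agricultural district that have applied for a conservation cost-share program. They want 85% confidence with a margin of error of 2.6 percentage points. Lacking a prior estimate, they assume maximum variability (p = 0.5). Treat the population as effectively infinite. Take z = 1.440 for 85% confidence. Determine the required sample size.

With p = 0.5, p(1−p) = 0.25.
n = z²·p(1−p)/E² = 1.440² × 0.2500 / 0.026² = 2.0736 × 0.2500 / 0.000676 ≈ 766.86.
Rounding up gives n = 767.

767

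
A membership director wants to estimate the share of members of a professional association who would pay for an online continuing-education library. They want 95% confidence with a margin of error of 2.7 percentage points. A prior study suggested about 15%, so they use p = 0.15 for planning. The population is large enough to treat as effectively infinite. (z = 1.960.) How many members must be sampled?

672

With p = 0.15, p(1−p) = 0.1275.
n = z²·p(1−p)/E² = 1.960² × 0.1275 / 0.027² = 3.8416 × 0.1275 / 0.000729 ≈ 671.88.
Rounding up gives n = 672.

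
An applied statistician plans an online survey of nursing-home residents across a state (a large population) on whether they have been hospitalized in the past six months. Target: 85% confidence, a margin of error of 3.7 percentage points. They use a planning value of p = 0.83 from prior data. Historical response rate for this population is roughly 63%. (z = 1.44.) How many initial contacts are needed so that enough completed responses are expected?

Completed interviews needed: n₀ = 1.44² × 0.1411 / 0.037² ≈ 213.72 → 214.
At a 63% response rate, contacts needed = 214 / 0.63 ≈ 339.68 → 340.

340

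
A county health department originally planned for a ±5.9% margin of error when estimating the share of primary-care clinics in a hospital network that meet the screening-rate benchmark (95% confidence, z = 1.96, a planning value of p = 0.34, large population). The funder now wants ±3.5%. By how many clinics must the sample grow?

456

At ±5.9%: n = 1.96² × 0.2244 / 0.059² ≈ 247.65 → 248.
At ±3.5%: n = 1.96² × 0.2244 / 0.035² ≈ 703.72 → 704.
Additional respondents: 704 − 248 = 456.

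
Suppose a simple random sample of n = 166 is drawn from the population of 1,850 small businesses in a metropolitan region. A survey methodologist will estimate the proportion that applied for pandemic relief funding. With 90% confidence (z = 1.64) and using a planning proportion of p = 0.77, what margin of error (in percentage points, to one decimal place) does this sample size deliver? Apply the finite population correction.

5.1

Finite-population factor: (N−n)/(N−1) = (1850−166)/(1850−1) = 0.9108.
SE(p̂) = √[p(1−p)/n · (N−n)/(N−1)] = √[0.1771/166 × 0.9108] = 0.03117.
E = z × SE = 1.64 × 0.03117 = 0.05112 ≈ 5.1 percentage points.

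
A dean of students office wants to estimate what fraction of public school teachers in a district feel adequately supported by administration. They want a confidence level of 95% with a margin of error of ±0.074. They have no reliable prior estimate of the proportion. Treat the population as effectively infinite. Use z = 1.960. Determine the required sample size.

With no prior estimate, use p = 0.5, giving p(1−p) = 0.25.
n = z²·p(1−p)/E² = 1.960² × 0.2500 / 0.074² = 3.8416 × 0.2500 / 0.005476 ≈ 175.38.
Rounding up gives n = 176.

176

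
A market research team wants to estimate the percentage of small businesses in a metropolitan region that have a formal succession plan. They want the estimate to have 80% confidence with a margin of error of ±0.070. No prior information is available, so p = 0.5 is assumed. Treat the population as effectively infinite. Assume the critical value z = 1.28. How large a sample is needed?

With p = 0.5, p(1−p) = 0.25.
n = z²·p(1−p)/E² = 1.28² × 0.2500 / 0.070² = 1.6384 × 0.2500 / 0.004900 ≈ 83.59.
Rounding up gives n = 84.

84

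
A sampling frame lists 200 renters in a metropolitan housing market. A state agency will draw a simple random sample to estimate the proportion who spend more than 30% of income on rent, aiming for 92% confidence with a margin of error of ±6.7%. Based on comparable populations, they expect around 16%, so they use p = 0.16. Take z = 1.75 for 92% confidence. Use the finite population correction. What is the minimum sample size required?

Unadjusted: n₀ = 1.75² × 0.16 × 0.84 / 0.067² ≈ 91.69, so n₀ = 92.
Finite population correction with N = 200: n = n₀ / (1 + (n₀−1)/N) = 92 / (1 + 91/200) = 92 / 1.4550 ≈ 63.23.
Rounding up, n = 64.

64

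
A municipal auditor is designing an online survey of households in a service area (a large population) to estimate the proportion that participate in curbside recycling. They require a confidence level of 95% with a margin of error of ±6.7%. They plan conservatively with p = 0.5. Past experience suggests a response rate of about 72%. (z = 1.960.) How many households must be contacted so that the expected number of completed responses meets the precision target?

Completed interviews needed: n₀ = 1.960² × 0.2500 / 0.067² ≈ 213.95 → 214.
At a 72% response rate, contacts needed = 214 / 0.72 ≈ 297.22 → 298.

298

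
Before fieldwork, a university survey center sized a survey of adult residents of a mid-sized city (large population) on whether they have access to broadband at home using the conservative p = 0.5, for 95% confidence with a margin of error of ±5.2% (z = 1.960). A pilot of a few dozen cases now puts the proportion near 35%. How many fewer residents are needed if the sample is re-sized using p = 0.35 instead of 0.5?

32

Conservative (p = 0.5): n = 1.960² × 0.25 / 0.052² ≈ 355.18 → 356.
Using p = 0.35: p(1−p) = 0.2275, so n = 1.960² × 0.2275 / 0.052² ≈ 323.21 → 324.
Reduction: 356 − 324 = 32.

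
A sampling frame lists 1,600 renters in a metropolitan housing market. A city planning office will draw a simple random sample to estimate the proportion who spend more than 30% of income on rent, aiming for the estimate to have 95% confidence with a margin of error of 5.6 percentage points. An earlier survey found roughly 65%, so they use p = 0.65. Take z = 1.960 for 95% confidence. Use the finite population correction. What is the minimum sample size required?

238

Unadjusted: n₀ = 1.960² × 0.65 × 0.35 / 0.056² ≈ 278.69, so n₀ = 279.
Finite population correction with N = 1,600: n = n₀ / (1 + (n₀−1)/N) = 279 / (1 + 278/1600) = 279 / 1.1738 ≈ 237.70.
Rounding up, n = 238.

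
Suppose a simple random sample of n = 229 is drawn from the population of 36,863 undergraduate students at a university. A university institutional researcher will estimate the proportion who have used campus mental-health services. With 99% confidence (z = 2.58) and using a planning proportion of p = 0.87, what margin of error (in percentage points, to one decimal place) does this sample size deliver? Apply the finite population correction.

Finite-population factor: (N−n)/(N−1) = (36863−229)/(36863−1) = 0.9938.
SE(p̂) = √[p(1−p)/n · (N−n)/(N−1)] = √[0.1131/229 × 0.9938] = 0.02215.
E = z × SE = 2.58 × 0.02215 = 0.05716 ≈ 5.7 percentage points.

5.7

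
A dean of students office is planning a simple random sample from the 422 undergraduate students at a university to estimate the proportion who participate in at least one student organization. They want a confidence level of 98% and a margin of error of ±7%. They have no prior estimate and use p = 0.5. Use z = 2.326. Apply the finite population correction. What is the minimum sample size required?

Unadjusted: n₀ = 2.326² × 0.50 × 0.50 / 0.070² ≈ 276.03, so n₀ = 277.
Finite population correction with N = 422: n = n₀ / (1 + (n₀−1)/N) = 277 / (1 + 276/422) = 277 / 1.6540 ≈ 167.47.
Rounding up, n = 168.

168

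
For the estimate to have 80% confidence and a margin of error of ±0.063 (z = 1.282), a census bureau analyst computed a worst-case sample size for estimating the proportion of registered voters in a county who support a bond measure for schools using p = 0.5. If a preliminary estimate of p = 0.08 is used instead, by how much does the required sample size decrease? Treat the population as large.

Conservative (p = 0.5): n = 1.282² × 0.25 / 0.063² ≈ 103.52 → 104.
Using p = 0.08: p(1−p) = 0.0736, so n = 1.282² × 0.0736 / 0.063² ≈ 30.48 → 31.
Reduction: 104 − 31 = 73.

73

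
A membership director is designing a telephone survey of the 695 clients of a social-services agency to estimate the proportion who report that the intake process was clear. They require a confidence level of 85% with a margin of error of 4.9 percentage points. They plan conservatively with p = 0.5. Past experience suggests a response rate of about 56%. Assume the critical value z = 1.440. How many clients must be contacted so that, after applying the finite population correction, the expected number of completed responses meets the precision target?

Completed interviews needed (unadjusted): n₀ = 1.440² × 0.2500 / 0.049² ≈ 215.91 → 216.
FPC for N = 695: n = 216 / (1 + 215/695) = 216 / 1.3094 ≈ 164.97 → 165.
At a 56% response rate, contacts needed = 165 / 0.56 ≈ 294.64 → 295.

295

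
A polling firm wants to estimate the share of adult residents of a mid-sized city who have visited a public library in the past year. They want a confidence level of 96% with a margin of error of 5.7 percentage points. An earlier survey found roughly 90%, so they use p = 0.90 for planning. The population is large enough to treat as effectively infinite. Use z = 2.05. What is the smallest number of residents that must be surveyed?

With p = 0.90, p(1−p) = 0.0900.
n = z²·p(1−p)/E² = 2.05² × 0.0900 / 0.057² = 4.2025 × 0.0900 / 0.003249 ≈ 116.41.
Rounding up gives n = 117.

117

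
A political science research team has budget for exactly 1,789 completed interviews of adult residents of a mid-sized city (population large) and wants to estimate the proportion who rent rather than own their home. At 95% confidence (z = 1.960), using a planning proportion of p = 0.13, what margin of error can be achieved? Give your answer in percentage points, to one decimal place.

SE(p̂) = √[p(1−p)/n] = √[0.1131/1789] = 0.00795.
E = z × SE = 1.960 × 0.00795 = 0.01558, or 1.6 percentage points.

1.6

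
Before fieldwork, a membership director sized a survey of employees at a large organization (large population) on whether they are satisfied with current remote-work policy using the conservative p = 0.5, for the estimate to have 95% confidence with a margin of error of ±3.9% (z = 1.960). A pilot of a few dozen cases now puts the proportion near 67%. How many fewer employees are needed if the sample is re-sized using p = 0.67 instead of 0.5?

Conservative (p = 0.5): n = 1.960² × 0.25 / 0.039² ≈ 631.43 → 632.
Using p = 0.67: p(1−p) = 0.2211, so n = 1.960² × 0.2211 / 0.039² ≈ 558.43 → 559.
Reduction: 632 − 559 = 73.

73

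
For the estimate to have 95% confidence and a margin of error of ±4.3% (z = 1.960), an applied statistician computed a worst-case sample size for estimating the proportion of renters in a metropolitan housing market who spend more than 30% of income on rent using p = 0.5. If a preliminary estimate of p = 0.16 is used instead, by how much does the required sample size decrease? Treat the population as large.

240

Conservative (p = 0.5): n = 1.960² × 0.25 / 0.043² ≈ 519.42 → 520.
Using p = 0.16: p(1−p) = 0.1344, so n = 1.960² × 0.1344 / 0.043² ≈ 279.24 → 280.
Reduction: 520 − 280 = 240.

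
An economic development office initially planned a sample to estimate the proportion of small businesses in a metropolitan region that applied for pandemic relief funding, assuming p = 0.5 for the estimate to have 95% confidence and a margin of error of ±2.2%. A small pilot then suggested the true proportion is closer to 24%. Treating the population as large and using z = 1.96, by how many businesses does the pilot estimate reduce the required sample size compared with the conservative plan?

Conservative (p = 0.5): n = 1.96² × 0.25 / 0.022² ≈ 1984.30 → 1985.
Using p = 0.24: p(1−p) = 0.1824, so n = 1.96² × 0.1824 / 0.022² ≈ 1447.74 → 1448.
Reduction: 1985 − 1448 = 537.

537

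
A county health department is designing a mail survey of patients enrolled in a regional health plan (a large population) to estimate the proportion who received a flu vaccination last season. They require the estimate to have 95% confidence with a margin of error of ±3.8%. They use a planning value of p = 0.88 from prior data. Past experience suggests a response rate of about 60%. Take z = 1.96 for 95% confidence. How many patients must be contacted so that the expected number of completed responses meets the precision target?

469

Completed interviews needed: n₀ = 1.96² × 0.1056 / 0.038² ≈ 280.94 → 281.
At a 60% response rate, contacts needed = 281 / 0.60 ≈ 468.33 → 469.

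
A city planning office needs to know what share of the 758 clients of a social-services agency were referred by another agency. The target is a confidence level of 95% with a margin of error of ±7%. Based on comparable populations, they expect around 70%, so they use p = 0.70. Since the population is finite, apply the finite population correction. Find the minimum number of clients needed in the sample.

For 95% confidence, z = 1.96.
Unadjusted: n₀ = 1.96² × 0.70 × 0.30 / 0.070² ≈ 164.64, so n₀ = 165.
Finite population correction with N = 758: n = n₀ / (1 + (n₀−1)/N) = 165 / (1 + 164/758) = 165 / 1.2164 ≈ 135.65.
Rounding up, n = 136.

136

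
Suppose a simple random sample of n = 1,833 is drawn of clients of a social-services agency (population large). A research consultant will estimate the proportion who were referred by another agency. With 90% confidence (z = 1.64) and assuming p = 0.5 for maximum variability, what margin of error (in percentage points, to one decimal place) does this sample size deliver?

SE(p̂) = √[p(1−p)/n] = √[0.2500/1833] = 0.01168.
E = z × SE = 1.64 × 0.01168 = 0.01915, or 1.9 percentage points.

1.9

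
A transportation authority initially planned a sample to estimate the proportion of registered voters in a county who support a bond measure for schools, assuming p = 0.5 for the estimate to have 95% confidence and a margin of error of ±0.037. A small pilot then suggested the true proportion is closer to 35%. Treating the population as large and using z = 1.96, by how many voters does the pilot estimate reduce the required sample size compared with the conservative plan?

Conservative (p = 0.5): n = 1.96² × 0.25 / 0.037² ≈ 701.53 → 702.
Using p = 0.35: p(1−p) = 0.2275, so n = 1.96² × 0.2275 / 0.037² ≈ 638.40 → 639.
Reduction: 702 − 639 = 63.

63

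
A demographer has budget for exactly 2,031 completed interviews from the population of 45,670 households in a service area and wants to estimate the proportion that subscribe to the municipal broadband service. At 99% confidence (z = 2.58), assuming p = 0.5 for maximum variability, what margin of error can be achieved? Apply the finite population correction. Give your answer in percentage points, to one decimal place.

2.8

Finite-population factor: (N−n)/(N−1) = (45670−2031)/(45670−1) = 0.9555.
SE(p̂) = √[p(1−p)/n · (N−n)/(N−1)] = √[0.2500/2031 × 0.9555] = 0.01085.
E = z × SE = 2.58 × 0.01085 = 0.02798 ≈ 2.8 percentage points.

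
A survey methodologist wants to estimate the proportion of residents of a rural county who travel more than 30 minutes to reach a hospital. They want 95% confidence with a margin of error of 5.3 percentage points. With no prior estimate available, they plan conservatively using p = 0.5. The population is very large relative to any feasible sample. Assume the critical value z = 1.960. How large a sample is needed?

With p = 0.5, p(1−p) = 0.25.
n = z²·p(1−p)/E² = 1.960² × 0.2500 / 0.053² = 3.8416 × 0.2500 / 0.002809 ≈ 341.90.
Rounding up gives n = 342.

342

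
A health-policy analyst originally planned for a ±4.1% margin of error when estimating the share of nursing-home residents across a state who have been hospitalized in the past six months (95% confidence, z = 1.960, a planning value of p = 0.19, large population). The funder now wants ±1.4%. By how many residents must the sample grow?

At ±4.1%: n = 1.960² × 0.1539 / 0.041² ≈ 351.71 → 352.
At ±1.4%: n = 1.960² × 0.1539 / 0.014² ≈ 3016.44 → 3017.
Additional respondents: 3017 − 352 = 2665.

2665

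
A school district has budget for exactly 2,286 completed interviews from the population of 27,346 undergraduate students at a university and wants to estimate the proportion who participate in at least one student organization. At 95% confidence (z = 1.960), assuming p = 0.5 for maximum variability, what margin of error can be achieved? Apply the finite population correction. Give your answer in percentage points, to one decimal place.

2.0

Finite-population factor: (N−n)/(N−1) = (27346−2286)/(27346−1) = 0.9164.
SE(p̂) = √[p(1−p)/n · (N−n)/(N−1)] = √[0.2500/2286 × 0.9164] = 0.01001.
E = z × SE = 1.960 × 0.01001 = 0.01962 ≈ 2.0 percentage points.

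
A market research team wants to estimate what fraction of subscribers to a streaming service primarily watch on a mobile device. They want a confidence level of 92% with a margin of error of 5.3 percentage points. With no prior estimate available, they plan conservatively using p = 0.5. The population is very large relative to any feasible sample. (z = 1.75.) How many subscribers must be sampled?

With p = 0.5, p(1−p) = 0.25.
n = z²·p(1−p)/E² = 1.75² × 0.2500 / 0.053² = 3.0625 × 0.2500 / 0.002809 ≈ 272.56.
Rounding up gives n = 273.

273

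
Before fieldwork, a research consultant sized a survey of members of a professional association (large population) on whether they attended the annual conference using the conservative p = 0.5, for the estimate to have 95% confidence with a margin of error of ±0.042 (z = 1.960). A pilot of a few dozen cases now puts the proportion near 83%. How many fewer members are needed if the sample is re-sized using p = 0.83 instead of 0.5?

237

Conservative (p = 0.5): n = 1.960² × 0.25 / 0.042² ≈ 544.44 → 545.
Using p = 0.83: p(1−p) = 0.1411, so n = 1.960² × 0.1411 / 0.042² ≈ 307.28 → 308.
Reduction: 545 − 308 = 237.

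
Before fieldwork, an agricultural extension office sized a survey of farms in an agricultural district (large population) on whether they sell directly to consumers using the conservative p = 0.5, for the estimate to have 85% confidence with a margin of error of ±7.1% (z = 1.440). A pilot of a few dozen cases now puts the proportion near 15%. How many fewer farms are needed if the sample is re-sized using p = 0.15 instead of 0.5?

50

Conservative (p = 0.5): n = 1.440² × 0.25 / 0.071² ≈ 102.84 → 103.
Using p = 0.15: p(1−p) = 0.1275, so n = 1.440² × 0.1275 / 0.071² ≈ 52.45 → 53.
Reduction: 103 − 53 = 50.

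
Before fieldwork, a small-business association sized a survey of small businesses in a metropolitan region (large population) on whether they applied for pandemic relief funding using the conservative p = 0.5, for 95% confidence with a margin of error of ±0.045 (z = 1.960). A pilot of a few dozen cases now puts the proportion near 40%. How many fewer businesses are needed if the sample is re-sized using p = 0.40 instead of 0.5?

19

Conservative (p = 0.5): n = 1.960² × 0.25 / 0.045² ≈ 474.27 → 475.
Using p = 0.40: p(1−p) = 0.2400, so n = 1.960² × 0.2400 / 0.045² ≈ 455.30 → 456.
Reduction: 475 − 456 = 19.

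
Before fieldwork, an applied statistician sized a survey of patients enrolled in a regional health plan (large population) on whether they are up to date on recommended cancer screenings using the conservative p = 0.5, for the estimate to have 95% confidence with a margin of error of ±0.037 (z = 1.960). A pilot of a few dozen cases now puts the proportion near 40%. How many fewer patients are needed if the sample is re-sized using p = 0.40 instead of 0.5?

28

Conservative (p = 0.5): n = 1.960² × 0.25 / 0.037² ≈ 701.53 → 702.
Using p = 0.40: p(1−p) = 0.2400, so n = 1.960² × 0.2400 / 0.037² ≈ 673.47 → 674.
Reduction: 702 − 674 = 28.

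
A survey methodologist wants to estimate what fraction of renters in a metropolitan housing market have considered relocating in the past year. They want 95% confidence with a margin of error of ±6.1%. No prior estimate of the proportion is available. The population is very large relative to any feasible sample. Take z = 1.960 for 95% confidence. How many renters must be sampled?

259

With no prior estimate, use p = 0.5, giving p(1−p) = 0.25.
n = z²·p(1−p)/E² = 1.960² × 0.2500 / 0.061² = 3.8416 × 0.2500 / 0.003721 ≈ 258.10.
Rounding up gives n = 259.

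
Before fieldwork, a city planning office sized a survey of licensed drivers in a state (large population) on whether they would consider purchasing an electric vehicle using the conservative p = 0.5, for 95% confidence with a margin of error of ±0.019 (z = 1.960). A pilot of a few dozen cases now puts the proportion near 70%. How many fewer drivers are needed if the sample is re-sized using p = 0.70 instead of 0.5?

426

Conservative (p = 0.5): n = 1.960² × 0.25 / 0.019² ≈ 2660.39 → 2661.
Using p = 0.70: p(1−p) = 0.2100, so n = 1.960² × 0.2100 / 0.019² ≈ 2234.73 → 2235.
Reduction: 2661 − 2235 = 426.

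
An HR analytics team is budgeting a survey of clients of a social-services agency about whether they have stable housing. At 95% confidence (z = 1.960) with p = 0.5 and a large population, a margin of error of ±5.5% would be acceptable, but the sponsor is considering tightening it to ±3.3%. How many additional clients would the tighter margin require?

At ±5.5%: n = 1.960² × 0.2500 / 0.055² ≈ 317.49 → 318.
At ±3.3%: n = 1.960² × 0.2500 / 0.033² ≈ 881.91 → 882.
Additional respondents: 882 − 318 = 564.

564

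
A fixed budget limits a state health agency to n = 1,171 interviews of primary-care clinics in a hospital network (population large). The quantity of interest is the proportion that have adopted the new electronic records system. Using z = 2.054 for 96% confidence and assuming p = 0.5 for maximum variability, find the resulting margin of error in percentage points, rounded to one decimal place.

SE(p̂) = √[p(1−p)/n] = √[0.2500/1171] = 0.01461.
E = z × SE = 2.054 × 0.01461 = 0.03001, or 3.0 percentage points.

3.0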